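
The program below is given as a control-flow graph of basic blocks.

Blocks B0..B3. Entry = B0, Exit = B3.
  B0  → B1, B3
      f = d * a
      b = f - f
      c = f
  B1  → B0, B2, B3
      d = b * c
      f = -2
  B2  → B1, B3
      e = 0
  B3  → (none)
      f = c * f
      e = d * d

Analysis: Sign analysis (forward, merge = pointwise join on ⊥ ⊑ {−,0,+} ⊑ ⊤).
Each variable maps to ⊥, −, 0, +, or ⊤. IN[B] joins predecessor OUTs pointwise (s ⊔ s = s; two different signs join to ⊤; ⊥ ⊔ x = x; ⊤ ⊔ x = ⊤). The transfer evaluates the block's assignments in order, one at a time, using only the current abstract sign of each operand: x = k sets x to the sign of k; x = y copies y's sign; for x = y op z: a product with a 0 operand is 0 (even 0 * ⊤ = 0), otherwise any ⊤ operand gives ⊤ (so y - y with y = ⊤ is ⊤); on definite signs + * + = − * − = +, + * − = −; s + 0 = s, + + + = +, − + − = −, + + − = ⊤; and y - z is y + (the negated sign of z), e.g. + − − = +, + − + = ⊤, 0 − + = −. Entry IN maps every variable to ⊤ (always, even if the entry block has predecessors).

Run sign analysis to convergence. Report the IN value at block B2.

Answer: {a: ⊤, b: ⊤, c: ⊤, d: ⊤, e: ⊤, f: -}

Derivation:
Per-block solution:
  B0:  IN=(all ⊤)  OUT=(all ⊤)
  B1:  IN=(all ⊤)  OUT={f:-; rest ⊤}
  B2:  IN={f:-; rest ⊤}  OUT={e:0, f:-; rest ⊤}
  B3:  IN=(all ⊤)  OUT=(all ⊤)

Merge at B2: IN[B2] = OUT[B1] = {a: ⊤, b: ⊤, c: ⊤, d: ⊤, e: ⊤, f: -}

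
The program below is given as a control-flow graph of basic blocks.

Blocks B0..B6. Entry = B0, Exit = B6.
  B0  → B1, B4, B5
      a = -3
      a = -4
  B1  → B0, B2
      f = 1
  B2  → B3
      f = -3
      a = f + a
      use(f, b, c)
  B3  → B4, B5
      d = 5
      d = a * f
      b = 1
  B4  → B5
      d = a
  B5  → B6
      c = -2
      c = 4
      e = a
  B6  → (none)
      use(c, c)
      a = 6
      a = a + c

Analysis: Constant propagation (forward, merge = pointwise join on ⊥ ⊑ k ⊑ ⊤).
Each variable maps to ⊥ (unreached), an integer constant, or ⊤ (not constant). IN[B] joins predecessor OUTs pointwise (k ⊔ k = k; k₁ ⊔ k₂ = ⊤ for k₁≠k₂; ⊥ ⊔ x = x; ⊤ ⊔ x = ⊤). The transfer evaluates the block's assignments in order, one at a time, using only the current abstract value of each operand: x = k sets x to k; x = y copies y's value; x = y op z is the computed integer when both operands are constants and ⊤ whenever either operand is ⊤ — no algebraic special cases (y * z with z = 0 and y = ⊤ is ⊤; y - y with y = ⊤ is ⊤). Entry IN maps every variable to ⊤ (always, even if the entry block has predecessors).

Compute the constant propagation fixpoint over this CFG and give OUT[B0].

Answer: {a: -4, b: ⊤, c: ⊤, d: ⊤, e: ⊤, f: ⊤}

Working:
Per-block solution:
  B0:  IN=(all ⊤)  OUT={a:-4; rest ⊤}
  B1:  IN={a:-4; rest ⊤}  OUT={a:-4, f:1; rest ⊤}
  B2:  IN={a:-4, f:1; rest ⊤}  OUT={a:-7, f:-3; rest ⊤}
  B3:  IN={a:-7, f:-3; rest ⊤}  OUT={a:-7, b:1, d:21, f:-3; rest ⊤}
  B4:  IN=(all ⊤)  OUT=(all ⊤)
  B5:  IN=(all ⊤)  OUT={c:4; rest ⊤}
  B6:  IN={c:4; rest ⊤}  OUT={a:10, c:4; rest ⊤}

Merge at B0 (entry node, so the boundary value (all ⊤) is joined with the incoming edge(s)): IN[B0] = (all ⊤) ⊔ OUT[B1] = {a: ⊤, b: ⊤, c: ⊤, d: ⊤, e: ⊤, f: ⊤}
Applying B0's transfer function to that IN value gives OUT[B0] (row B0 above).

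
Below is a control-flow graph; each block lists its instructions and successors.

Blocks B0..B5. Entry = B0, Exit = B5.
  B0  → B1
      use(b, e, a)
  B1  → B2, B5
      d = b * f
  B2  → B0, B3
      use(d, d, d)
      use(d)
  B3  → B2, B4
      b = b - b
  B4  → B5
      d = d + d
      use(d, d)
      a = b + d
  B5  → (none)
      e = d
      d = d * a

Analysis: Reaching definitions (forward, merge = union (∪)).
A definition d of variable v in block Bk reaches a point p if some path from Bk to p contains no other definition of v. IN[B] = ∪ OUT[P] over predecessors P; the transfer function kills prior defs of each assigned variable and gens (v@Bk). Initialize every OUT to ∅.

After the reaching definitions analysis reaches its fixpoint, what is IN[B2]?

Answer: {b@B3, d@B1}

Trace:
Per-block solution:
  B0: | IN={b@B3, d@B1} | OUT={b@B3, d@B1}
  B1: | IN={b@B3, d@B1} | OUT={b@B3, d@B1}
  B2: | IN={b@B3, d@B1} | OUT={b@B3, d@B1}
  B3: | IN={b@B3, d@B1} | OUT={b@B3, d@B1}
  B4: | IN={b@B3, d@B1} | OUT={a@B4, b@B3, d@B4}
  B5: | IN={a@B4, b@B3, d@B1, d@B4} | OUT={a@B4, b@B3, d@B5, e@B5}

Merge at B2: IN[B2] = OUT[B1] ⊔ OUT[B3] = {b@B3, d@B1}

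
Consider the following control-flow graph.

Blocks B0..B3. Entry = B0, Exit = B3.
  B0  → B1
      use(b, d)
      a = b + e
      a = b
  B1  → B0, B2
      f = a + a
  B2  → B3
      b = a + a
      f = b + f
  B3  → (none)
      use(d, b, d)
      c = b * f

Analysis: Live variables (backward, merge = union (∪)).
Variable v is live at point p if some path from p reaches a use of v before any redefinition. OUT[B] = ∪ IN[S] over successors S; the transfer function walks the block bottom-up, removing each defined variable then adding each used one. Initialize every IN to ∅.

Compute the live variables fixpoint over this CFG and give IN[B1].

Answer: {a, b, d, e}

Trace:
Converged values:
  B0: | IN={b, d, e} | OUT={a, b, d, e}
  B1: | IN={a, b, d, e} | OUT={a, b, d, e, f}
  B2: | IN={a, d, f} | OUT={b, d, f}
  B3: | IN={b, d, f} | OUT={}

Merge at B1: OUT[B1] = IN[B0] ⊔ IN[B2] = {a, b, d, e, f}
Applying B1's transfer function to that OUT value gives IN[B1] (row B1 above).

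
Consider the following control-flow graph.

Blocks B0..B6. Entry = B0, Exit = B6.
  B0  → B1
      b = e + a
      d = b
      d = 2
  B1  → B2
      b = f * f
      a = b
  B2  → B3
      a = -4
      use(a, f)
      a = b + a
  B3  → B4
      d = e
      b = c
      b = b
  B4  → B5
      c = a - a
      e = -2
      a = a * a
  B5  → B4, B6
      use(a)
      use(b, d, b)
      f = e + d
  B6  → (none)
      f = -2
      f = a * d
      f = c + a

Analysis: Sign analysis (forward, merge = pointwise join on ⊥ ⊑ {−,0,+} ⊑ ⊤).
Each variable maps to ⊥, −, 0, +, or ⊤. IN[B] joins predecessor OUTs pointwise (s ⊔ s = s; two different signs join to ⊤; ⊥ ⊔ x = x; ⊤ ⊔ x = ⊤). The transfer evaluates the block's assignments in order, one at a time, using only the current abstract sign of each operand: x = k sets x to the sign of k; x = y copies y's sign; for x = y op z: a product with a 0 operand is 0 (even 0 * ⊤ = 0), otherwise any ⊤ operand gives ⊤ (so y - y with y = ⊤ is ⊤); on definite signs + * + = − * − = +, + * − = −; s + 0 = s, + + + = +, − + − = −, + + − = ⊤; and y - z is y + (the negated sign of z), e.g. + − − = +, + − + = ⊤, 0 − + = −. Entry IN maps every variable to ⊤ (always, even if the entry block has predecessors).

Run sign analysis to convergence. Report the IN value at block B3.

Converged values:
  B0:   IN=(all ⊤)   OUT={d:+; rest ⊤}
  B1:   IN={d:+; rest ⊤}   OUT={d:+; rest ⊤}
  B2:   IN={d:+; rest ⊤}   OUT={d:+; rest ⊤}
  B3:   IN={d:+; rest ⊤}   OUT=(all ⊤)
  B4:   IN=(all ⊤)   OUT={e:-; rest ⊤}
  B5:   IN={e:-; rest ⊤}   OUT={e:-; rest ⊤}
  B6:   IN={e:-; rest ⊤}   OUT={e:-; rest ⊤}

Merge at B3: IN[B3] = OUT[B2] = {a: ⊤, b: ⊤, c: ⊤, d: +, e: ⊤, f: ⊤}

Answer: {a: ⊤, b: ⊤, c: ⊤, d: +, e: ⊤, f: ⊤}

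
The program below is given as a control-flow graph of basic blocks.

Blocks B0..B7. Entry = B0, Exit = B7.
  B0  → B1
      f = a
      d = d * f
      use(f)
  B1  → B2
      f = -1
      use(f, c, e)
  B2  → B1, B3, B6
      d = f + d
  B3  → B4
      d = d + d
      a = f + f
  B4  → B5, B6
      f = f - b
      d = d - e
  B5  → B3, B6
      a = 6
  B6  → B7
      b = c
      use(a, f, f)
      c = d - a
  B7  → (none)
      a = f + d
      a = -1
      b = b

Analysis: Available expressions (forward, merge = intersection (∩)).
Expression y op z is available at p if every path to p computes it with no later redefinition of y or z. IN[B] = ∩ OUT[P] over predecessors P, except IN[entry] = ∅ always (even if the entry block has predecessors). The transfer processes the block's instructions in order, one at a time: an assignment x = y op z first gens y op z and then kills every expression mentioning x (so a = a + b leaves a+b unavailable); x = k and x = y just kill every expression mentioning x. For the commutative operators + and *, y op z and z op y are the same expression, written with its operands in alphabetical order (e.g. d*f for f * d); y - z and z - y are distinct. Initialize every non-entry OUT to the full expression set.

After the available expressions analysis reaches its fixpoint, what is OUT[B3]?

Fixpoint table:
  B0:  IN={}  OUT={}
  B1:  IN={}  OUT={}
  B2:  IN={}  OUT={}
  B3:  IN={}  OUT={f+f}
  B4:  IN={f+f}  OUT={}
  B5:  IN={}  OUT={}
  B6:  IN={}  OUT={d-a}
  B7:  IN={d-a}  OUT={d+f}

Merge at B3: IN[B3] = OUT[B2] ∩ OUT[B5] = {}
Applying B3's transfer function to that IN value gives OUT[B3] (row B3 above).

Answer: {f+f}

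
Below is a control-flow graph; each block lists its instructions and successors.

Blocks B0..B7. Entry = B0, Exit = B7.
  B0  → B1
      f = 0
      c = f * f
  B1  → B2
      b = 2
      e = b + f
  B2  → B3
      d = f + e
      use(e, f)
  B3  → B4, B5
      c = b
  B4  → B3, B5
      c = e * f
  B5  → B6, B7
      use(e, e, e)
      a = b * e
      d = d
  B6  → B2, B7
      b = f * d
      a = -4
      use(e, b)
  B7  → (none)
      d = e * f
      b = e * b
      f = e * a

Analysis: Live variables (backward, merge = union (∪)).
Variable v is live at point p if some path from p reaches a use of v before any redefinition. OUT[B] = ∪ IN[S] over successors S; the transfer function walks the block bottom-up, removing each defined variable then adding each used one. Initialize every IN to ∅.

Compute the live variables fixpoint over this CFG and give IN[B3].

Answer: {b, d, e, f}

Trace:
Fixpoint table:
  B0:   IN={}   OUT={f}
  B1:   IN={f}   OUT={b, e, f}
  B2:   IN={b, e, f}   OUT={b, d, e, f}
  B3:   IN={b, d, e, f}   OUT={b, d, e, f}
  B4:   IN={b, d, e, f}   OUT={b, d, e, f}
  B5:   IN={b, d, e, f}   OUT={a, b, d, e, f}
  B6:   IN={d, e, f}   OUT={a, b, e, f}
  B7:   IN={a, b, e, f}   OUT={}

Merge at B3: OUT[B3] = IN[B4] ⊔ IN[B5] = {b, d, e, f}
Applying B3's transfer function to that OUT value gives IN[B3] (row B3 above).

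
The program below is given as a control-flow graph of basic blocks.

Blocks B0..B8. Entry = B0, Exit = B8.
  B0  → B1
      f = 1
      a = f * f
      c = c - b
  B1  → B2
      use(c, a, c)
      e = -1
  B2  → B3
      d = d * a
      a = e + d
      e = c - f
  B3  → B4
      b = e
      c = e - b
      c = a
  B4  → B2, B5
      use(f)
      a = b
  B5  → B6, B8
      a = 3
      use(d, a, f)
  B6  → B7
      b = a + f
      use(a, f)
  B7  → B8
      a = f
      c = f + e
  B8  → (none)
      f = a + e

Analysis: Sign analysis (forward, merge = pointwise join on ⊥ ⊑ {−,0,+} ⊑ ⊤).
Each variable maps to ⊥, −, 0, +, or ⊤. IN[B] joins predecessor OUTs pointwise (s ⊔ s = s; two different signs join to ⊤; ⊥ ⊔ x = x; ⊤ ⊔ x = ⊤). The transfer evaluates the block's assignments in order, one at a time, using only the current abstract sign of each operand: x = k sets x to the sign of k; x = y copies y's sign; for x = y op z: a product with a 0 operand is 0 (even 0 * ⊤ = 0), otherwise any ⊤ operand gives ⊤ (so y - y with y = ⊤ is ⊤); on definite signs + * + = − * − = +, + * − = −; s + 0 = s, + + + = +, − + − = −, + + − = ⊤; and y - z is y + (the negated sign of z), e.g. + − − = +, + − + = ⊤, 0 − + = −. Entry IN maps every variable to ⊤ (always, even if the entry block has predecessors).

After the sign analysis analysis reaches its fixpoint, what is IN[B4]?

Answer: {a: ⊤, b: ⊤, c: ⊤, d: ⊤, e: ⊤, f: +}

Trace:
Converged values:
  B0:   IN=(all ⊤)   OUT={a:+, f:+; rest ⊤}
  B1:   IN={a:+, f:+; rest ⊤}   OUT={a:+, e:-, f:+; rest ⊤}
  B2:   IN={f:+; rest ⊤}   OUT={f:+; rest ⊤}
  B3:   IN={f:+; rest ⊤}   OUT={f:+; rest ⊤}
  B4:   IN={f:+; rest ⊤}   OUT={f:+; rest ⊤}
  B5:   IN={f:+; rest ⊤}   OUT={a:+, f:+; rest ⊤}
  B6:   IN={a:+, f:+; rest ⊤}   OUT={a:+, b:+, f:+; rest ⊤}
  B7:   IN={a:+, b:+, f:+; rest ⊤}   OUT={a:+, b:+, f:+; rest ⊤}
  B8:   IN={a:+, f:+; rest ⊤}   OUT={a:+; rest ⊤}

Merge at B4: IN[B4] = OUT[B3] = {a: ⊤, b: ⊤, c: ⊤, d: ⊤, e: ⊤, f: +}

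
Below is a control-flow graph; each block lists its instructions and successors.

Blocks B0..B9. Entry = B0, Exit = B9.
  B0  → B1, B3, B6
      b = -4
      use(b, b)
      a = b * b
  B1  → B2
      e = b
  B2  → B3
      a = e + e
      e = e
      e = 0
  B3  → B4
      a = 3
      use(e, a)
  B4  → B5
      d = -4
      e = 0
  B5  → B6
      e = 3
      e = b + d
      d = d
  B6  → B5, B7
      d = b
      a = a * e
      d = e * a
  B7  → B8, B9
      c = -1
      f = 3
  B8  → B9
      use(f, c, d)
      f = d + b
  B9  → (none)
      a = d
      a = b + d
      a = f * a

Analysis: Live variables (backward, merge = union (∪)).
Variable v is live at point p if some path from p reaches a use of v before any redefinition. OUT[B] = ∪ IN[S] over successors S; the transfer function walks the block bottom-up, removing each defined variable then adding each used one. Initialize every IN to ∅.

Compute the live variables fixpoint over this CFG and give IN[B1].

Answer: {b}

Trace:
Fixpoint table:
  B0: | IN={e} | OUT={a, b, e}
  B1: | IN={b} | OUT={b, e}
  B2: | IN={b, e} | OUT={b, e}
  B3: | IN={b, e} | OUT={a, b}
  B4: | IN={a, b} | OUT={a, b, d}
  B5: | IN={a, b, d} | OUT={a, b, e}
  B6: | IN={a, b, e} | OUT={a, b, d}
  B7: | IN={b, d} | OUT={b, c, d, f}
  B8: | IN={b, c, d, f} | OUT={b, d, f}
  B9: | IN={b, d, f} | OUT={}

Merge at B1: OUT[B1] = IN[B2] = {b, e}
Applying B1's transfer function to that OUT value gives IN[B1] (row B1 above).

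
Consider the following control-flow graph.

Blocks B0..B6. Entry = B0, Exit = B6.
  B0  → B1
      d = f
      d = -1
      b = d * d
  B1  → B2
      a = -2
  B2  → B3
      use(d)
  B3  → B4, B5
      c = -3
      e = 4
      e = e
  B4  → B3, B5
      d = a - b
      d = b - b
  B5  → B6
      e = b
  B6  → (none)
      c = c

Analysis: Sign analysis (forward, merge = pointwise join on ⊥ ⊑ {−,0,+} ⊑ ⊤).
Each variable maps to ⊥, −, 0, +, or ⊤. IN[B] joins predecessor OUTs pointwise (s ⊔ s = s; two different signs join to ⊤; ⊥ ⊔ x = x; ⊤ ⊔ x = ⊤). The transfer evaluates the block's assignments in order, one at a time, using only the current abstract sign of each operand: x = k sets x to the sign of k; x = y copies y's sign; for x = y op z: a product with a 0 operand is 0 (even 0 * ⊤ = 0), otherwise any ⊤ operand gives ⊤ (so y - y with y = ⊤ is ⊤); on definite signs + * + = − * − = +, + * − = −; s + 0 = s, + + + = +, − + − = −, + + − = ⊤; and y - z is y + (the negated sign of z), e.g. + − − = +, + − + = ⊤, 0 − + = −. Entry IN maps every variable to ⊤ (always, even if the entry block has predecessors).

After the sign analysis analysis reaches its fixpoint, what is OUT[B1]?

Per-block solution:
  B0: | IN=(all ⊤) | OUT={b:+, d:-; rest ⊤}
  B1: | IN={b:+, d:-; rest ⊤} | OUT={a:-, b:+, d:-; rest ⊤}
  B2: | IN={a:-, b:+, d:-; rest ⊤} | OUT={a:-, b:+, d:-; rest ⊤}
  B3: | IN={a:-, b:+; rest ⊤} | OUT={a:-, b:+, c:-, e:+; rest ⊤}
  B4: | IN={a:-, b:+, c:-, e:+; rest ⊤} | OUT={a:-, b:+, c:-, e:+; rest ⊤}
  B5: | IN={a:-, b:+, c:-, e:+; rest ⊤} | OUT={a:-, b:+, c:-, e:+; rest ⊤}
  B6: | IN={a:-, b:+, c:-, e:+; rest ⊤} | OUT={a:-, b:+, c:-, e:+; rest ⊤}

Merge at B1: IN[B1] = OUT[B0] = {a: ⊤, b: +, c: ⊤, d: -, e: ⊤, f: ⊤}
Applying B1's transfer function to that IN value gives OUT[B1] (row B1 above).

Answer: {a: -, b: +, c: ⊤, d: -, e: ⊤, f: ⊤}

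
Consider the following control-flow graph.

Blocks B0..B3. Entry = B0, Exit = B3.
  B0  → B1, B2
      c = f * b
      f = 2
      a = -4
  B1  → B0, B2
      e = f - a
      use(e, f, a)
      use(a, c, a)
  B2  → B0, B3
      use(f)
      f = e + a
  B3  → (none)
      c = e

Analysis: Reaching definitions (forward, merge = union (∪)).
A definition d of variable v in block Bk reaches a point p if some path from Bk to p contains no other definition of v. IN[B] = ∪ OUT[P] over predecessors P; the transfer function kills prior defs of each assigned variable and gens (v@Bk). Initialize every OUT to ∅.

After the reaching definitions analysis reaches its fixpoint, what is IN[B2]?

Converged values:
  B0: | IN={a@B0, c@B0, e@B1, f@B0, f@B2} | OUT={a@B0, c@B0, e@B1, f@B0}
  B1: | IN={a@B0, c@B0, e@B1, f@B0} | OUT={a@B0, c@B0, e@B1, f@B0}
  B2: | IN={a@B0, c@B0, e@B1, f@B0} | OUT={a@B0, c@B0, e@B1, f@B2}
  B3: | IN={a@B0, c@B0, e@B1, f@B2} | OUT={a@B0, c@B3, e@B1, f@B2}

Merge at B2: IN[B2] = OUT[B0] ⊔ OUT[B1] = {a@B0, c@B0, e@B1, f@B0}

Answer: {a@B0, c@B0, e@B1, f@B0}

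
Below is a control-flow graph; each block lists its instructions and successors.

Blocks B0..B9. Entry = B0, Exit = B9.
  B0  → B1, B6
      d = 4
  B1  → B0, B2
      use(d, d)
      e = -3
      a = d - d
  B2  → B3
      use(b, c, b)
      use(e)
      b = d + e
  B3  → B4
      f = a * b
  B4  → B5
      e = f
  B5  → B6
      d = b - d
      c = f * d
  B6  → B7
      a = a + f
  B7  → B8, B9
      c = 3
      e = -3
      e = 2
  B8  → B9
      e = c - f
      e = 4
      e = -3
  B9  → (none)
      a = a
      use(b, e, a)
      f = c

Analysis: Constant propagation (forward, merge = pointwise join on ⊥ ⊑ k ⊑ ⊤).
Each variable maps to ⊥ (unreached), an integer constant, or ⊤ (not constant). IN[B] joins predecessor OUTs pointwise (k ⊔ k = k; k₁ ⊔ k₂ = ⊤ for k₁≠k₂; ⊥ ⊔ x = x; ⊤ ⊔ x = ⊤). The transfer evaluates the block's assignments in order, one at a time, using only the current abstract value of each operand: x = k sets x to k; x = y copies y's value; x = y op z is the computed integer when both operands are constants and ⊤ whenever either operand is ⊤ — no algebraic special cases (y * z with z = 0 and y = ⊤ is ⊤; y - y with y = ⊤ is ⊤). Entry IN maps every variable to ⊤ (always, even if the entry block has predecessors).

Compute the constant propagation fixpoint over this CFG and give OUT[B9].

Answer: {a: ⊤, b: ⊤, c: 3, d: ⊤, e: ⊤, f: 3}

Working:
Fixpoint table:
  B0:  IN=(all ⊤)  OUT={d:4; rest ⊤}
  B1:  IN={d:4; rest ⊤}  OUT={a:0, d:4, e:-3; rest ⊤}
  B2:  IN={a:0, d:4, e:-3; rest ⊤}  OUT={a:0, b:1, d:4, e:-3; rest ⊤}
  B3:  IN={a:0, b:1, d:4, e:-3; rest ⊤}  OUT={a:0, b:1, d:4, e:-3, f:0; rest ⊤}
  B4:  IN={a:0, b:1, d:4, e:-3, f:0; rest ⊤}  OUT={a:0, b:1, d:4, e:0, f:0; rest ⊤}
  B5:  IN={a:0, b:1, d:4, e:0, f:0; rest ⊤}  OUT={a:0, b:1, c:0, d:-3, e:0, f:0; rest ⊤}
  B6:  IN=(all ⊤)  OUT=(all ⊤)
  B7:  IN=(all ⊤)  OUT={c:3, e:2; rest ⊤}
  B8:  IN={c:3, e:2; rest ⊤}  OUT={c:3, e:-3; rest ⊤}
  B9:  IN={c:3; rest ⊤}  OUT={c:3, f:3; rest ⊤}

Merge at B9: IN[B9] = OUT[B7] ⊔ OUT[B8] = {a: ⊤, b: ⊤, c: 3, d: ⊤, e: ⊤, f: ⊤}
Applying B9's transfer function to that IN value gives OUT[B9] (row B9 above).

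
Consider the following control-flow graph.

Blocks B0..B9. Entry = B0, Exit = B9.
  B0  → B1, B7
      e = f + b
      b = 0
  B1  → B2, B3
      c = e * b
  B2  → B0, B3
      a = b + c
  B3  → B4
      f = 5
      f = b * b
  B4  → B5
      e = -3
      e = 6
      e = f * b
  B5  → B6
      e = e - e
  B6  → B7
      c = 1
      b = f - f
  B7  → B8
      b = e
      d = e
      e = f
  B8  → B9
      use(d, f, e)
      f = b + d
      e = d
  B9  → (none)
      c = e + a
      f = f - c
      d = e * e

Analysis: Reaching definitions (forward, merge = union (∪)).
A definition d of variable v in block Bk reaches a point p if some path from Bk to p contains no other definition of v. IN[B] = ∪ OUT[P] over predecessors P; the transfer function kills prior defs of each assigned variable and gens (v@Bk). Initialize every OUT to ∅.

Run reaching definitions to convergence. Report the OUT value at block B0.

Answer: {a@B2, b@B0, c@B1, e@B0}

Trace:
Fixpoint table:
  B0:   IN={a@B2, b@B0, c@B1, e@B0}   OUT={a@B2, b@B0, c@B1, e@B0}
  B1:   IN={a@B2, b@B0, c@B1, e@B0}   OUT={a@B2, b@B0, c@B1, e@B0}
  B2:   IN={a@B2, b@B0, c@B1, e@B0}   OUT={a@B2, b@B0, c@B1, e@B0}
  B3:   IN={a@B2, b@B0, c@B1, e@B0}   OUT={a@B2, b@B0, c@B1, e@B0, f@B3}
  B4:   IN={a@B2, b@B0, c@B1, e@B0, f@B3}   OUT={a@B2, b@B0, c@B1, e@B4, f@B3}
  B5:   IN={a@B2, b@B0, c@B1, e@B4, f@B3}   OUT={a@B2, b@B0, c@B1, e@B5, f@B3}
  B6:   IN={a@B2, b@B0, c@B1, e@B5, f@B3}   OUT={a@B2, b@B6, c@B6, e@B5, f@B3}
  B7:   IN={a@B2, b@B0, b@B6, c@B1, c@B6, e@B0, e@B5, f@B3}   OUT={a@B2, b@B7, c@B1, c@B6, d@B7, e@B7, f@B3}
  B8:   IN={a@B2, b@B7, c@B1, c@B6, d@B7, e@B7, f@B3}   OUT={a@B2, b@B7, c@B1, c@B6, d@B7, e@B8, f@B8}
  B9:   IN={a@B2, b@B7, c@B1, c@B6, d@B7, e@B8, f@B8}   OUT={a@B2, b@B7, c@B9, d@B9, e@B8, f@B9}

Merge at B0 (entry node, so the boundary value {} is joined with the incoming edge(s)): IN[B0] = {} ⊔ OUT[B2] = {a@B2, b@B0, c@B1, e@B0}
Applying B0's transfer function to that IN value gives OUT[B0] (row B0 above).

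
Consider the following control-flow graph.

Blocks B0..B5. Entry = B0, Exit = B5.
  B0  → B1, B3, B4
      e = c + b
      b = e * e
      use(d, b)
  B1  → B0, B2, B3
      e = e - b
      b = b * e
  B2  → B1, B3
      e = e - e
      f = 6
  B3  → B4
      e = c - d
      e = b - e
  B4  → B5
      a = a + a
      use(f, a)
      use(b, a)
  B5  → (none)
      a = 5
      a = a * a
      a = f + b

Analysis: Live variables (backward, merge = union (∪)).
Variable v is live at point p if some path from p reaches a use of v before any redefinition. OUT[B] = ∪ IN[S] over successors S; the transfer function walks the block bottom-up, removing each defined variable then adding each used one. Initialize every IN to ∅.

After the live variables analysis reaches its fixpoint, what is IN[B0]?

Answer: {a, b, c, d, f}

Derivation:
Converged values:
  B0: | IN={a, b, c, d, f} | OUT={a, b, c, d, e, f}
  B1: | IN={a, b, c, d, e, f} | OUT={a, b, c, d, e, f}
  B2: | IN={a, b, c, d, e} | OUT={a, b, c, d, e, f}
  B3: | IN={a, b, c, d, f} | OUT={a, b, f}
  B4: | IN={a, b, f} | OUT={b, f}
  B5: | IN={b, f} | OUT={}

Merge at B0: OUT[B0] = IN[B1] ⊔ IN[B3] ⊔ IN[B4] = {a, b, c, d, e, f}
Applying B0's transfer function to that OUT value gives IN[B0] (row B0 above).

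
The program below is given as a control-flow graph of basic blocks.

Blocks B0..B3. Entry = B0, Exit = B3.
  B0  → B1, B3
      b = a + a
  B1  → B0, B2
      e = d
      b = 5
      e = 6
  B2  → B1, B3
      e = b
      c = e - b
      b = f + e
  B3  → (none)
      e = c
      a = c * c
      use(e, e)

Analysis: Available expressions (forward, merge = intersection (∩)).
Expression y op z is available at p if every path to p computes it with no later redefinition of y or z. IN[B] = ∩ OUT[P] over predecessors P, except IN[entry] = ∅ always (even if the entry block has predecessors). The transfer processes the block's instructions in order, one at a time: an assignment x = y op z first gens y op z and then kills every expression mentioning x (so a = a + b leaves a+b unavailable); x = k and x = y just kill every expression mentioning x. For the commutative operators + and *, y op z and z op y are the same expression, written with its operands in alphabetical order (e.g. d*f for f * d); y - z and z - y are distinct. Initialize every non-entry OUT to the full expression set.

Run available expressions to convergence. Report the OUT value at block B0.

Converged values:
  B0: | IN={} | OUT={a+a}
  B1: | IN={a+a} | OUT={a+a}
  B2: | IN={a+a} | OUT={a+a, e+f}
  B3: | IN={a+a} | OUT={c*c}

Merge at B0 (entry node, so the boundary value {} is joined with the incoming edge(s)): IN[B0] = {} ∩ OUT[B1] = {}
Applying B0's transfer function to that IN value gives OUT[B0] (row B0 above).

Answer: {a+a}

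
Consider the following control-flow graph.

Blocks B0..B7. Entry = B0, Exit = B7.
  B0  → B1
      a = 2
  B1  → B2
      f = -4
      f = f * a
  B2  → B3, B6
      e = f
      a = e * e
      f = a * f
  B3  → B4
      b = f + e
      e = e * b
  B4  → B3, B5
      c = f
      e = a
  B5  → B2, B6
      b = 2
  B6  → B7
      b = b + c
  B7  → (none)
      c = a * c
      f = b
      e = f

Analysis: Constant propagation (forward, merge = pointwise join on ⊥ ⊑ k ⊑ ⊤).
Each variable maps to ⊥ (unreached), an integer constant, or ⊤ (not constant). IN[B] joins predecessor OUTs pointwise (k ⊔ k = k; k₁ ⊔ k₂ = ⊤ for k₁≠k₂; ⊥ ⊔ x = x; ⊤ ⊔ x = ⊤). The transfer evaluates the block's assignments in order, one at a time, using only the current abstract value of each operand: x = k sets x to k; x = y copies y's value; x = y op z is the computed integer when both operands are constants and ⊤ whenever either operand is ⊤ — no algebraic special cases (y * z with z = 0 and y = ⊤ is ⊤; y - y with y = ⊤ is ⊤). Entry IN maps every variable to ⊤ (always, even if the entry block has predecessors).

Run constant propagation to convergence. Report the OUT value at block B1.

Answer: {a: 2, b: ⊤, c: ⊤, d: ⊤, e: ⊤, f: -8}

Derivation:
Converged values:
  B0:  IN=(all ⊤)  OUT={a:2; rest ⊤}
  B1:  IN={a:2; rest ⊤}  OUT={a:2, f:-8; rest ⊤}
  B2:  IN=(all ⊤)  OUT=(all ⊤)
  B3:  IN=(all ⊤)  OUT=(all ⊤)
  B4:  IN=(all ⊤)  OUT=(all ⊤)
  B5:  IN=(all ⊤)  OUT={b:2; rest ⊤}
  B6:  IN=(all ⊤)  OUT=(all ⊤)
  B7:  IN=(all ⊤)  OUT=(all ⊤)

Merge at B1: IN[B1] = OUT[B0] = {a: 2, b: ⊤, c: ⊤, d: ⊤, e: ⊤, f: ⊤}
Applying B1's transfer function to that IN value gives OUT[B1] (row B1 above).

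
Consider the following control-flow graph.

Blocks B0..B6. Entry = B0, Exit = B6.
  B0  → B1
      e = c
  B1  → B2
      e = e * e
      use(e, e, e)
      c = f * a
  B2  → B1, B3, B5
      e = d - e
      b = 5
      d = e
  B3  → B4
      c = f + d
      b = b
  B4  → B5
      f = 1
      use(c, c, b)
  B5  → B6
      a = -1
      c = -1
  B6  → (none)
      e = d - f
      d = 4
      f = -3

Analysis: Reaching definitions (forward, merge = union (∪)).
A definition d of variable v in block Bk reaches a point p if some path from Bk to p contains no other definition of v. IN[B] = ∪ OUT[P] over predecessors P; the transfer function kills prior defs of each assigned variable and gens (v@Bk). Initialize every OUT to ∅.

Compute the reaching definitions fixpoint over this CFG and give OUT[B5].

Per-block solution:
  B0:  IN={}  OUT={e@B0}
  B1:  IN={b@B2, c@B1, d@B2, e@B0, e@B2}  OUT={b@B2, c@B1, d@B2, e@B1}
  B2:  IN={b@B2, c@B1, d@B2, e@B1}  OUT={b@B2, c@B1, d@B2, e@B2}
  B3:  IN={b@B2, c@B1, d@B2, e@B2}  OUT={b@B3, c@B3, d@B2, e@B2}
  B4:  IN={b@B3, c@B3, d@B2, e@B2}  OUT={b@B3, c@B3, d@B2, e@B2, f@B4}
  B5:  IN={b@B2, b@B3, c@B1, c@B3, d@B2, e@B2, f@B4}  OUT={a@B5, b@B2, b@B3, c@B5, d@B2, e@B2, f@B4}
  B6:  IN={a@B5, b@B2, b@B3, c@B5, d@B2, e@B2, f@B4}  OUT={a@B5, b@B2, b@B3, c@B5, d@B6, e@B6, f@B6}

Merge at B5: IN[B5] = OUT[B2] ⊔ OUT[B4] = {b@B2, b@B3, c@B1, c@B3, d@B2, e@B2, f@B4}
Applying B5's transfer function to that IN value gives OUT[B5] (row B5 above).

Answer: {a@B5, b@B2, b@B3, c@B5, d@B2, e@B2, f@B4}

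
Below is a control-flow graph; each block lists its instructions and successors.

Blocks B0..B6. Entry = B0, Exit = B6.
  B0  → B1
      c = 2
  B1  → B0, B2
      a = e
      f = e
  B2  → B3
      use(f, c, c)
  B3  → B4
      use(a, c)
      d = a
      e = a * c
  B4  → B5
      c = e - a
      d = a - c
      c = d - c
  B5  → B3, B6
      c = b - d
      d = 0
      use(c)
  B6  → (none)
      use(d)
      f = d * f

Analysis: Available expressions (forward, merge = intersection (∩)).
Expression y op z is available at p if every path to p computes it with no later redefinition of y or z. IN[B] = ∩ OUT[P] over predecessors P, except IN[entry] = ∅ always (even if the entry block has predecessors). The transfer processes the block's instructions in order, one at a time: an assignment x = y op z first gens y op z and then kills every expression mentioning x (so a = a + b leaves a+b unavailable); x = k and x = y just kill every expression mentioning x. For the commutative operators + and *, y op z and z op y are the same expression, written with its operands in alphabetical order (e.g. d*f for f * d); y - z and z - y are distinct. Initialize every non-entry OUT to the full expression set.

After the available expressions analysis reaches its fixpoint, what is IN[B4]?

Answer: {a*c}

Working:
Converged values:
  B0: | IN={} | OUT={}
  B1: | IN={} | OUT={}
  B2: | IN={} | OUT={}
  B3: | IN={} | OUT={a*c}
  B4: | IN={a*c} | OUT={e-a}
  B5: | IN={e-a} | OUT={e-a}
  B6: | IN={e-a} | OUT={e-a}

Merge at B4: IN[B4] = OUT[B3] = {a*c}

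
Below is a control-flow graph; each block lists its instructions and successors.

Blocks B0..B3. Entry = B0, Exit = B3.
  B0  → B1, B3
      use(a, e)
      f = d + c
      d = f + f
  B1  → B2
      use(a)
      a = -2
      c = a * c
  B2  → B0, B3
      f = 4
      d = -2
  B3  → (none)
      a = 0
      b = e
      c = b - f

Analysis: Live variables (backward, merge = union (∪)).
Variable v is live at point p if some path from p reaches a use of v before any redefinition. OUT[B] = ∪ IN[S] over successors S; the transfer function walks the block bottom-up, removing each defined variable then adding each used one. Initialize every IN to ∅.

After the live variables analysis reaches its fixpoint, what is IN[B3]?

Per-block solution:
  B0:   IN={a, c, d, e}   OUT={a, c, e, f}
  B1:   IN={a, c, e}   OUT={a, c, e}
  B2:   IN={a, c, e}   OUT={a, c, d, e, f}
  B3:   IN={e, f}   OUT={}

B3 is the boundary node: OUT[B3] = {}
Applying B3's transfer function to that OUT value gives IN[B3] (row B3 above).

Answer: {e, f}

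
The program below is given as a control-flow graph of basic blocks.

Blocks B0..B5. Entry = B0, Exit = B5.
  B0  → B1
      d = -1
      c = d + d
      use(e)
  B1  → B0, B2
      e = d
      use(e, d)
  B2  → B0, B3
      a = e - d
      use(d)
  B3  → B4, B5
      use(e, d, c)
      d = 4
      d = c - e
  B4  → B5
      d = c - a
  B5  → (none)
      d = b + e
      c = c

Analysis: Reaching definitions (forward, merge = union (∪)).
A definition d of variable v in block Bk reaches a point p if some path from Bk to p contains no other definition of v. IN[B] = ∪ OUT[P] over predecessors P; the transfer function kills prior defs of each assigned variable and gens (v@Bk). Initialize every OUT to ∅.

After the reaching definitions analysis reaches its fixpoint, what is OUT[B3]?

Answer: {a@B2, c@B0, d@B3, e@B1}

Derivation:
Converged values:
  B0: | IN={a@B2, c@B0, d@B0, e@B1} | OUT={a@B2, c@B0, d@B0, e@B1}
  B1: | IN={a@B2, c@B0, d@B0, e@B1} | OUT={a@B2, c@B0, d@B0, e@B1}
  B2: | IN={a@B2, c@B0, d@B0, e@B1} | OUT={a@B2, c@B0, d@B0, e@B1}
  B3: | IN={a@B2, c@B0, d@B0, e@B1} | OUT={a@B2, c@B0, d@B3, e@B1}
  B4: | IN={a@B2, c@B0, d@B3, e@B1} | OUT={a@B2, c@B0, d@B4, e@B1}
  B5: | IN={a@B2, c@B0, d@B3, d@B4, e@B1} | OUT={a@B2, c@B5, d@B5, e@B1}

Merge at B3: IN[B3] = OUT[B2] = {a@B2, c@B0, d@B0, e@B1}
Applying B3's transfer function to that IN value gives OUT[B3] (row B3 above).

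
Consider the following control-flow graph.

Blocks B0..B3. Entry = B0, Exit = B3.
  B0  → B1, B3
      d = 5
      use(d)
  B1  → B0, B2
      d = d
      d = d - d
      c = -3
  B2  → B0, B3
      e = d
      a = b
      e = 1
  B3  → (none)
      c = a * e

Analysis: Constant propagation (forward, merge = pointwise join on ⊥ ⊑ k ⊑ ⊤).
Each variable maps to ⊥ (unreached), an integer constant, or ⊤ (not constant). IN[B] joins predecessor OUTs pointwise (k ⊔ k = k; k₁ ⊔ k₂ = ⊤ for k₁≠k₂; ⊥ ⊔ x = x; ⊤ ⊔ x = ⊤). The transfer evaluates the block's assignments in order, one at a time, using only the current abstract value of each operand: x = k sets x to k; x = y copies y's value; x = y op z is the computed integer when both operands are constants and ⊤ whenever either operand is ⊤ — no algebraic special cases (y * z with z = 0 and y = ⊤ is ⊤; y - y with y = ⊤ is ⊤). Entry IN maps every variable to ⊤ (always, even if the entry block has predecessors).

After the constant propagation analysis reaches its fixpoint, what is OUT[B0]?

Answer: {a: ⊤, b: ⊤, c: ⊤, d: 5, e: ⊤, f: ⊤}

Working:
Fixpoint table:
  B0:  IN=(all ⊤)  OUT={d:5; rest ⊤}
  B1:  IN={d:5; rest ⊤}  OUT={c:-3, d:0; rest ⊤}
  B2:  IN={c:-3, d:0; rest ⊤}  OUT={c:-3, d:0, e:1; rest ⊤}
  B3:  IN=(all ⊤)  OUT=(all ⊤)

Merge at B0 (entry node, so the boundary value (all ⊤) is joined with the incoming edge(s)): IN[B0] = (all ⊤) ⊔ OUT[B1] ⊔ OUT[B2] = {a: ⊤, b: ⊤, c: ⊤, d: ⊤, e: ⊤, f: ⊤}
Applying B0's transfer function to that IN value gives OUT[B0] (row B0 above).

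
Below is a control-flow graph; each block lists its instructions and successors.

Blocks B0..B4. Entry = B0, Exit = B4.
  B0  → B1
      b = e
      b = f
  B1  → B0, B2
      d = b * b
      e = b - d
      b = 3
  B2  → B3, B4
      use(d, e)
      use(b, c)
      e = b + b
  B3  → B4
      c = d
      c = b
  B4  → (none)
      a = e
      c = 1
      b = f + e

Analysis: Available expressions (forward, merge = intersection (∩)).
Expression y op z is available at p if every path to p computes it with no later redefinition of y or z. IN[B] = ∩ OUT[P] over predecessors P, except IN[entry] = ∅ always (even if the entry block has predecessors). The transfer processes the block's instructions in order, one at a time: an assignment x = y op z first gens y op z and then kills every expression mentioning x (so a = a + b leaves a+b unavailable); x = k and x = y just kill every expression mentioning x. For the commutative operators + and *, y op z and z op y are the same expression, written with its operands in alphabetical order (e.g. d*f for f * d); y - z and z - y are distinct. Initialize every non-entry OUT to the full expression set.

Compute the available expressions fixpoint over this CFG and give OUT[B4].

Answer: {e+f}

Derivation:
Per-block solution:
  B0:   IN={}   OUT={}
  B1:   IN={}   OUT={}
  B2:   IN={}   OUT={b+b}
  B3:   IN={b+b}   OUT={b+b}
  B4:   IN={b+b}   OUT={e+f}

Merge at B4: IN[B4] = OUT[B2] ∩ OUT[B3] = {b+b}
Applying B4's transfer function to that IN value gives OUT[B4] (row B4 above).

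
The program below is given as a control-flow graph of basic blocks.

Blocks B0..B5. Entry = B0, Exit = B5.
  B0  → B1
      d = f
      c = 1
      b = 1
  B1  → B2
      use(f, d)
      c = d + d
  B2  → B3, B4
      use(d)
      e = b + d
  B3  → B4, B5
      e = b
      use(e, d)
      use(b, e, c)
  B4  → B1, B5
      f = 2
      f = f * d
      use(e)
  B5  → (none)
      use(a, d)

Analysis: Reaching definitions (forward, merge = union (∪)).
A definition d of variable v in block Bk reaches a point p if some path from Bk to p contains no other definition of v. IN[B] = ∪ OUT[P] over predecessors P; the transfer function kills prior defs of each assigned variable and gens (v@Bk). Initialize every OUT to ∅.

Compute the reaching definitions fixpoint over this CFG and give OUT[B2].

Per-block solution:
  B0:  IN={}  OUT={b@B0, c@B0, d@B0}
  B1:  IN={b@B0, c@B0, c@B1, d@B0, e@B2, e@B3, f@B4}  OUT={b@B0, c@B1, d@B0, e@B2, e@B3, f@B4}
  B2:  IN={b@B0, c@B1, d@B0, e@B2, e@B3, f@B4}  OUT={b@B0, c@B1, d@B0, e@B2, f@B4}
  B3:  IN={b@B0, c@B1, d@B0, e@B2, f@B4}  OUT={b@B0, c@B1, d@B0, e@B3, f@B4}
  B4:  IN={b@B0, c@B1, d@B0, e@B2, e@B3, f@B4}  OUT={b@B0, c@B1, d@B0, e@B2, e@B3, f@B4}
  B5:  IN={b@B0, c@B1, d@B0, e@B2, e@B3, f@B4}  OUT={b@B0, c@B1, d@B0, e@B2, e@B3, f@B4}

Merge at B2: IN[B2] = OUT[B1] = {b@B0, c@B1, d@B0, e@B2, e@B3, f@B4}
Applying B2's transfer function to that IN value gives OUT[B2] (row B2 above).

Answer: {b@B0, c@B1, d@B0, e@B2, f@B4}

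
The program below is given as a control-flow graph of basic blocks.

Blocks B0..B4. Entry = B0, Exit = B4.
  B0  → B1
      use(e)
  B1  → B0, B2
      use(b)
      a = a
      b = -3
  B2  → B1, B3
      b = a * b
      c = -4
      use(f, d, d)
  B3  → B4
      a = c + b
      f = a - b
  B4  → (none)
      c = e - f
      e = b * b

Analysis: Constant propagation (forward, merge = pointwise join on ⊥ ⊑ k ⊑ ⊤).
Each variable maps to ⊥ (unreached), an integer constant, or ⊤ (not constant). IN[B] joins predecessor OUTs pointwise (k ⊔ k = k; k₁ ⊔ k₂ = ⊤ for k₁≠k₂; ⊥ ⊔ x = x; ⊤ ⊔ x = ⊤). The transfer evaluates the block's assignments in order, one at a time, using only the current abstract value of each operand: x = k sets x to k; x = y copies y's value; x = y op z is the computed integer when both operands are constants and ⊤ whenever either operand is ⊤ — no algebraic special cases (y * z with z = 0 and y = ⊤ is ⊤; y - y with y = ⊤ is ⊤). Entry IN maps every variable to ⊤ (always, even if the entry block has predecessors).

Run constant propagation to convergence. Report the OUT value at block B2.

Answer: {a: ⊤, b: ⊤, c: -4, d: ⊤, e: ⊤, f: ⊤}

Working:
Converged values:
  B0: | IN=(all ⊤) | OUT=(all ⊤)
  B1: | IN=(all ⊤) | OUT={b:-3; rest ⊤}
  B2: | IN={b:-3; rest ⊤} | OUT={c:-4; rest ⊤}
  B3: | IN={c:-4; rest ⊤} | OUT={c:-4; rest ⊤}
  B4: | IN={c:-4; rest ⊤} | OUT=(all ⊤)

Merge at B2: IN[B2] = OUT[B1] = {a: ⊤, b: -3, c: ⊤, d: ⊤, e: ⊤, f: ⊤}
Applying B2's transfer function to that IN value gives OUT[B2] (row B2 above).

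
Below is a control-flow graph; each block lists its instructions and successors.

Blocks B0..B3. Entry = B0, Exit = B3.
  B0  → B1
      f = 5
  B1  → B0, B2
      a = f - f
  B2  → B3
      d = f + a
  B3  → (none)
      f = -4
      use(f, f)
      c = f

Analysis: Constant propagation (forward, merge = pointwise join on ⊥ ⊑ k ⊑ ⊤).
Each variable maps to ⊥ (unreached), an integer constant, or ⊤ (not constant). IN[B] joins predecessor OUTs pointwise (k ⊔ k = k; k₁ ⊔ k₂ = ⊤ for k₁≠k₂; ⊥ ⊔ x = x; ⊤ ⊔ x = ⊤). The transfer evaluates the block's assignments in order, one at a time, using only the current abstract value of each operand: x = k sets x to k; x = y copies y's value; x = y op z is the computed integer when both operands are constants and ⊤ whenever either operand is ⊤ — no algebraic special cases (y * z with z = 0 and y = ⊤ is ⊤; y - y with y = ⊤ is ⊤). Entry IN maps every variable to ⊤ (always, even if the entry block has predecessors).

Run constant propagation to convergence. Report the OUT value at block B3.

Per-block solution:
  B0:   IN=(all ⊤)   OUT={f:5; rest ⊤}
  B1:   IN={f:5; rest ⊤}   OUT={a:0, f:5; rest ⊤}
  B2:   IN={a:0, f:5; rest ⊤}   OUT={a:0, d:5, f:5; rest ⊤}
  B3:   IN={a:0, d:5, f:5; rest ⊤}   OUT={a:0, c:-4, d:5, f:-4; rest ⊤}

Merge at B3: IN[B3] = OUT[B2] = {a: 0, b: ⊤, c: ⊤, d: 5, e: ⊤, f: 5}
Applying B3's transfer function to that IN value gives OUT[B3] (row B3 above).

Answer: {a: 0, b: ⊤, c: -4, d: 5, e: ⊤, f: -4}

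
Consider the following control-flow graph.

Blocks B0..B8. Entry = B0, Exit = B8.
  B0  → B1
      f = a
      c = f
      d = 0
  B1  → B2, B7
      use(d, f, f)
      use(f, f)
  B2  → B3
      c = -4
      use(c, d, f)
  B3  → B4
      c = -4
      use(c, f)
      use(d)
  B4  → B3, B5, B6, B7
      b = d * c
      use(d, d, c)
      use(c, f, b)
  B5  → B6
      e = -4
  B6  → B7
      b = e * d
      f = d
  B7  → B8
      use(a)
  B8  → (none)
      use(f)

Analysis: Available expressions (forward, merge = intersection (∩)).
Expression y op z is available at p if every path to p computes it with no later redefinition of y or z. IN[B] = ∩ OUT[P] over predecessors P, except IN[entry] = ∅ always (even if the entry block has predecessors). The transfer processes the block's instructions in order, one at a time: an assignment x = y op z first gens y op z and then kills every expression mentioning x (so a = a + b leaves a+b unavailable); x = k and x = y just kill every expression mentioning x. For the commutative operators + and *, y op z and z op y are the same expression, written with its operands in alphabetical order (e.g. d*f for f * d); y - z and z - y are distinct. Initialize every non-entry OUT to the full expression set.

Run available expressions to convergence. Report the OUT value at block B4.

Answer: {c*d}

Working:
Fixpoint table:
  B0:   IN={}   OUT={}
  B1:   IN={}   OUT={}
  B2:   IN={}   OUT={}
  B3:   IN={}   OUT={}
  B4:   IN={}   OUT={c*d}
  B5:   IN={c*d}   OUT={c*d}
  B6:   IN={c*d}   OUT={c*d, d*e}
  B7:   IN={}   OUT={}
  B8:   IN={}   OUT={}

Merge at B4: IN[B4] = OUT[B3] = {}
Applying B4's transfer function to that IN value gives OUT[B4] (row B4 above).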